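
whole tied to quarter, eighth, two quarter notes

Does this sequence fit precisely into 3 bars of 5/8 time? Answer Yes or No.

Yes

One bar of 5/8 = 5 eighth notes, so 3 bars = 15.
Convert each value to eighth notes: whole tied to quarter (whole + quarter) = 10; eighth = 1; quarter note = 2; quarter note = 2.
Sum: 10 + 1 + 2 + 2 = 15.
15 equals 15, so the answer is Yes.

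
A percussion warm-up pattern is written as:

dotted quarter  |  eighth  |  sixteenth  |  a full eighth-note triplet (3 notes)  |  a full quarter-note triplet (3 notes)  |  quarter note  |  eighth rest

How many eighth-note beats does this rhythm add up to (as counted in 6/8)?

One eighth-note beat = 2 sixteenth notes.
Express everything in sixteenth notes: dotted quarter = 6; eighth = 2; sixteenth = 1; a full eighth-note triplet (3 notes) (three triplet eighths span one quarter) = 4; a full quarter-note triplet (3 notes) (three triplet quarters span one half) = 8; quarter note = 4; eighth rest = 2.
Total: 6 + 2 + 1 + 4 + 8 + 4 + 2 = 27.
27 ÷ 2 = 13.5 beats.

13.5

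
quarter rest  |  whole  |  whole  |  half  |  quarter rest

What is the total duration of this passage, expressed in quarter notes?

12

Convert each value to quarter notes: quarter rest = 1; whole = 4; whole = 4; half = 2; quarter rest = 1.
Adding: 1 + 4 + 4 + 2 + 1 = 12 quarter notes.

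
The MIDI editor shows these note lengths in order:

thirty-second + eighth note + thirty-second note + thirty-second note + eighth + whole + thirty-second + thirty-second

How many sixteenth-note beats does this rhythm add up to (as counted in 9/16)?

One sixteenth-note beat = 2 thirty-second notes.
Working in thirty-second notes: thirty-second = 1; eighth note = 4; thirty-second note = 1; thirty-second note = 1; eighth = 4; whole = 32; thirty-second = 1; thirty-second = 1.
Sum: 1 + 4 + 1 + 1 + 4 + 32 + 1 + 1 = 45.
45 ÷ 2 = 22.5 beats.

22.5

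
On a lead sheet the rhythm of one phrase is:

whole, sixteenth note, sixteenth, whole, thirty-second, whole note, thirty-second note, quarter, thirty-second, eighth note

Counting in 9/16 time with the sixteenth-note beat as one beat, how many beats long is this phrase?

One sixteenth-note beat = 2 thirty-second notes.
Express everything in thirty-second notes: whole = 32; sixteenth note = 2; sixteenth = 2; whole = 32; thirty-second = 1; whole note = 32; thirty-second note = 1; quarter = 8; thirty-second = 1; eighth note = 4.
Total: 32 + 2 + 2 + 32 + 1 + 32 + 1 + 8 + 1 + 4 = 115.
115 ÷ 2 = 57.5 beats.

57.5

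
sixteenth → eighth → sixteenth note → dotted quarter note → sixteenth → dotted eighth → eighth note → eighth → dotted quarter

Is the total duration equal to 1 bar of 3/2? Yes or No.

One bar of 3/2 = 24 sixteenth notes.
Each duration in sixteenth notes: sixteenth = 1; eighth = 2; sixteenth note = 1; dotted quarter note = 6; sixteenth = 1; dotted eighth = 3; eighth note = 2; eighth = 2; dotted quarter = 6.
Adding: 1 + 2 + 1 + 6 + 1 + 3 + 2 + 2 + 6 = 24.
24 equals 24, so the answer is Yes.

Yes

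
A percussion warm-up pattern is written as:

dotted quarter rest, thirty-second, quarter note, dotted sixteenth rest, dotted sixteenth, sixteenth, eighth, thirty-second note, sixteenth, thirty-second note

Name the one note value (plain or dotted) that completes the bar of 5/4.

The bar of 5/4 = 40 thirty-second notes.
Each duration in thirty-second notes: dotted quarter rest = 12; thirty-second = 1; quarter note = 8; dotted sixteenth rest = 3; dotted sixteenth = 3; sixteenth = 2; eighth = 4; thirty-second note = 1; sixteenth = 2; thirty-second note = 1.
Altogether 12 + 1 + 8 + 3 + 3 + 2 + 4 + 1 + 2 + 1 = 37.
Remaining: 40 − 37 = 3 thirty-second notes, which is a dotted sixteenth note.

dotted sixteenth note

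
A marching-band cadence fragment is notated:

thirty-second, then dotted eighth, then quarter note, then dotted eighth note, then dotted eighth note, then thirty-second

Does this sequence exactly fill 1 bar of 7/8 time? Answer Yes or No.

Yes

One bar of 7/8 = 28 thirty-second notes.
Working in thirty-second notes: thirty-second = 1; dotted eighth = 6; quarter note = 8; dotted eighth note = 6; dotted eighth note = 6; thirty-second = 1.
Altogether 1 + 6 + 8 + 6 + 6 + 1 = 28.
28 equals 28, so the answer is Yes.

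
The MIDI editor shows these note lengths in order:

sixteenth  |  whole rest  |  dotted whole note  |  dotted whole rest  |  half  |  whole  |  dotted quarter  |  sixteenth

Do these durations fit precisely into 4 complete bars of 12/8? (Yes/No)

One bar of 12/8 = 24 sixteenth notes, so 4 bars = 96.
In sixteenth notes: sixteenth = 1; whole rest = 16; dotted whole note = 24; dotted whole rest = 24; half = 8; whole = 16; dotted quarter = 6; sixteenth = 1.
Adding: 1 + 16 + 24 + 24 + 8 + 16 + 6 + 1 = 96.
96 equals 96, so the answer is Yes.

Yes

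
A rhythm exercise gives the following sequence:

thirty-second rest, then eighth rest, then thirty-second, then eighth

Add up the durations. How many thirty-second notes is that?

10

In thirty-second notes: thirty-second rest = 1; eighth rest = 4; thirty-second = 1; eighth = 4.
Altogether 1 + 4 + 1 + 4 = 10 thirty-second notes.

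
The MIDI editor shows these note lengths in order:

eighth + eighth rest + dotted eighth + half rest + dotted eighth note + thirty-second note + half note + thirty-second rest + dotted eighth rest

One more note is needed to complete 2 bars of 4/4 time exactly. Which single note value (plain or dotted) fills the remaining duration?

eighth note

2 bars of 4/4 = 64 thirty-second notes.
Working in thirty-second notes: eighth = 4; eighth rest = 4; dotted eighth = 6; half rest = 16; dotted eighth note = 6; thirty-second note = 1; half note = 16; thirty-second rest = 1; dotted eighth rest = 6.
Total: 4 + 4 + 6 + 16 + 6 + 1 + 16 + 1 + 6 = 60.
Remaining: 64 − 60 = 4 thirty-second notes, which is a eighth note.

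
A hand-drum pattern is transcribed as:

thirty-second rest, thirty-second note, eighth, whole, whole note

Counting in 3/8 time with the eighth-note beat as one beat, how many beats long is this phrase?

One eighth-note beat = 4 thirty-second notes.
Express everything in thirty-second notes: thirty-second rest = 1; thirty-second note = 1; eighth = 4; whole = 32; whole note = 32.
Adding: 1 + 1 + 4 + 32 + 32 = 70.
70 ÷ 4 = 17.5 beats.

17.5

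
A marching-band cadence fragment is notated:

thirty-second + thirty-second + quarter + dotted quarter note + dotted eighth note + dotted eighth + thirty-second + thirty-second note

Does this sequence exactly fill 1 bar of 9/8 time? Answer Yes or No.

One bar of 9/8 = 36 thirty-second notes.
In thirty-second notes: thirty-second = 1; thirty-second = 1; quarter = 8; dotted quarter note = 12; dotted eighth note = 6; dotted eighth = 6; thirty-second = 1; thirty-second note = 1.
Adding: 1 + 1 + 8 + 12 + 6 + 6 + 1 + 1 = 36.
36 equals 36, so the answer is Yes.

Yes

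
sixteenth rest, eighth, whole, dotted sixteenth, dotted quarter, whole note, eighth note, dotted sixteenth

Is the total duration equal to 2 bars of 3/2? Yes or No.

No

One bar of 3/2 = 48 thirty-second notes, so 2 bars = 96.
Convert each value to thirty-second notes: sixteenth rest = 2; eighth = 4; whole = 32; dotted sixteenth = 3; dotted quarter = 12; whole note = 32; eighth note = 4; dotted sixteenth = 3.
Sum: 2 + 4 + 32 + 3 + 12 + 32 + 4 + 3 = 92.
92 falls short of 96, so the answer is No.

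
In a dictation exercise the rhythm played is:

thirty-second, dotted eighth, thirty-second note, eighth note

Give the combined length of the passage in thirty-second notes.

12

Express everything in thirty-second notes: thirty-second = 1; dotted eighth = 6; thirty-second note = 1; eighth note = 4.
Sum: 1 + 6 + 1 + 4 = 12 thirty-second notes.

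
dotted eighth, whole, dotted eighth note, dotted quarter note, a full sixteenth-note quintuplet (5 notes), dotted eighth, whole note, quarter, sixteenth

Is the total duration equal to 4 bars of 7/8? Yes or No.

One bar of 7/8 = 14 sixteenth notes, so 4 bars = 56.
Each duration in sixteenth notes: dotted eighth = 3; whole = 16; dotted eighth note = 3; dotted quarter note = 6; a full sixteenth-note quintuplet (5 notes) (five quintuplet sixteenths span one quarter) = 4; dotted eighth = 3; whole note = 16; quarter = 4; sixteenth = 1.
Total: 3 + 16 + 3 + 6 + 4 + 3 + 16 + 4 + 1 = 56.
56 equals 56, so the answer is Yes.

Yes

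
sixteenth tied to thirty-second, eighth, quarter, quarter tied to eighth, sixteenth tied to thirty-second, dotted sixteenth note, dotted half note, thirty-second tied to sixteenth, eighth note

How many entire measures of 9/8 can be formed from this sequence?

1

One bar of 9/8 = 36 thirty-second notes.
Express everything in thirty-second notes: sixteenth tied to thirty-second (sixteenth + thirty-second) = 3; eighth = 4; quarter = 8; quarter tied to eighth (quarter + eighth) = 12; sixteenth tied to thirty-second (sixteenth + thirty-second) = 3; dotted sixteenth note = 3; dotted half note = 24; thirty-second tied to sixteenth (thirty-second + sixteenth) = 3; eighth note = 4.
Sum: 3 + 4 + 8 + 12 + 3 + 3 + 24 + 3 + 4 = 64.
64 ÷ 36 = 1 complete bar with 28 left over.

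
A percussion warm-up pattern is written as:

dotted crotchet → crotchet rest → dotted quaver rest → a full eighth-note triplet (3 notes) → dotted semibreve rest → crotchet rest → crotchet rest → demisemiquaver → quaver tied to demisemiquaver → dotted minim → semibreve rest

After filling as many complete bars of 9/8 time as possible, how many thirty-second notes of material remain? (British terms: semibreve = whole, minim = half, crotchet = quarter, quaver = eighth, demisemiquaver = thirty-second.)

16

One bar of 9/8 = 36 thirty-second notes.
Express everything in thirty-second notes: dotted crotchet = 12; crotchet rest = 8; dotted quaver rest = 6; a full eighth-note triplet (3 notes) (three triplet eighths span one quarter) = 8; dotted semibreve rest = 48; crotchet rest = 8; crotchet rest = 8; demisemiquaver = 1; quaver tied to demisemiquaver (quaver + demisemiquaver) = 5; dotted minim = 24; semibreve rest = 32.
Altogether 12 + 8 + 6 + 8 + 48 + 8 + 8 + 1 + 5 + 24 + 32 = 160.
160 ÷ 36 = 4 complete bars with 16 thirty-second notes remaining.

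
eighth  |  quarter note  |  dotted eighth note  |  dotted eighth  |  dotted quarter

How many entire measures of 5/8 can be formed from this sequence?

1

One bar of 5/8 = 10 sixteenth notes.
Each duration in sixteenth notes: eighth = 2; quarter note = 4; dotted eighth note = 3; dotted eighth = 3; dotted quarter = 6.
Altogether 2 + 4 + 3 + 3 + 6 = 18.
18 ÷ 10 = 1 complete bar with 8 left over.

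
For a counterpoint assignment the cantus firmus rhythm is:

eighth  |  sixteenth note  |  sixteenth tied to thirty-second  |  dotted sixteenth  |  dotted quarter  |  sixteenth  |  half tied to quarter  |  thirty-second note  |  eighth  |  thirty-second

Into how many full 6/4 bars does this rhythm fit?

1

One bar of 6/4 = 48 thirty-second notes.
In thirty-second notes: eighth = 4; sixteenth note = 2; sixteenth tied to thirty-second (sixteenth + thirty-second) = 3; dotted sixteenth = 3; dotted quarter = 12; sixteenth = 2; half tied to quarter (half + quarter) = 24; thirty-second note = 1; eighth = 4; thirty-second = 1.
Altogether 4 + 2 + 3 + 3 + 12 + 2 + 24 + 1 + 4 + 1 = 56.
56 ÷ 48 = 1 complete bar with 8 left over.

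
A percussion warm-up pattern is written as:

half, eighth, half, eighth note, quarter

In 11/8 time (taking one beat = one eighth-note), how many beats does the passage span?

One eighth-note beat = 2 sixteenth notes.
Express everything in sixteenth notes: half = 8; eighth = 2; half = 8; eighth note = 2; quarter = 4.
Altogether 8 + 2 + 8 + 2 + 4 = 24.
24 ÷ 2 = 12 beats.

12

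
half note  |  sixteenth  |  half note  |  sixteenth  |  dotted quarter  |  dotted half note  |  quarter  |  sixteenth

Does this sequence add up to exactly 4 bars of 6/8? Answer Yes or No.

No

One bar of 6/8 = 12 sixteenth notes, so 4 bars = 48.
Convert each value to sixteenth notes: half note = 8; sixteenth = 1; half note = 8; sixteenth = 1; dotted quarter = 6; dotted half note = 12; quarter = 4; sixteenth = 1.
Sum: 8 + 1 + 8 + 1 + 6 + 12 + 4 + 1 = 41.
41 falls short of 48, so the answer is No.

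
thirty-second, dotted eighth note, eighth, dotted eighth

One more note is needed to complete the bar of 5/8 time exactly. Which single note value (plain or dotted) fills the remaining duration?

dotted sixteenth note

The bar of 5/8 = 20 thirty-second notes.
In thirty-second notes: thirty-second = 1; dotted eighth note = 6; eighth = 4; dotted eighth = 6.
Total: 1 + 6 + 4 + 6 = 17.
Remaining: 20 − 17 = 3 thirty-second notes, which is a dotted sixteenth note.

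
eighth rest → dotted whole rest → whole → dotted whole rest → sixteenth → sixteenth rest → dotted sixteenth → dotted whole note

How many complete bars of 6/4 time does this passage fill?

3

One bar of 6/4 = 48 thirty-second notes.
Express everything in thirty-second notes: eighth rest = 4; dotted whole rest = 48; whole = 32; dotted whole rest = 48; sixteenth = 2; sixteenth rest = 2; dotted sixteenth = 3; dotted whole note = 48.
Adding: 4 + 48 + 32 + 48 + 2 + 2 + 3 + 48 = 187.
187 ÷ 48 = 3 complete bars with 43 left over.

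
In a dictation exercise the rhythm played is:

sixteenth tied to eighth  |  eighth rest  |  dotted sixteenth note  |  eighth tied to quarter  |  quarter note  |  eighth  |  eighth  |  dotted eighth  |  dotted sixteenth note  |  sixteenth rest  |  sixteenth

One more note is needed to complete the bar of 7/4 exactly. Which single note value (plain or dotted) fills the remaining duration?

The bar of 7/4 = 56 thirty-second notes.
Express everything in thirty-second notes: sixteenth tied to eighth (sixteenth + eighth) = 6; eighth rest = 4; dotted sixteenth note = 3; eighth tied to quarter (eighth + quarter) = 12; quarter note = 8; eighth = 4; eighth = 4; dotted eighth = 6; dotted sixteenth note = 3; sixteenth rest = 2; sixteenth = 2.
Total: 6 + 4 + 3 + 12 + 8 + 4 + 4 + 6 + 3 + 2 + 2 = 54.
Remaining: 56 − 54 = 2 thirty-second notes, which is a sixteenth note.

sixteenth note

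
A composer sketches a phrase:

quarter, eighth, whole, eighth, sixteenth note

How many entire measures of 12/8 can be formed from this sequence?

1

One bar of 12/8 = 24 sixteenth notes.
In sixteenth notes: quarter = 4; eighth = 2; whole = 16; eighth = 2; sixteenth note = 1.
Total: 4 + 2 + 16 + 2 + 1 = 25.
25 ÷ 24 = 1 complete bar with 1 left over.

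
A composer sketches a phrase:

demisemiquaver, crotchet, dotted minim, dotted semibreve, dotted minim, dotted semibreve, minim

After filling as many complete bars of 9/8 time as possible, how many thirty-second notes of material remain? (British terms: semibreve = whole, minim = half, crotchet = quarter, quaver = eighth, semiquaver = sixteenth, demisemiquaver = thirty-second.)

25

One bar of 9/8 = 36 thirty-second notes.
In thirty-second notes: demisemiquaver = 1; crotchet = 8; dotted minim = 24; dotted semibreve = 48; dotted minim = 24; dotted semibreve = 48; minim = 16.
Adding: 1 + 8 + 24 + 48 + 24 + 48 + 16 = 169.
169 ÷ 36 = 4 complete bars with 25 thirty-second notes remaining.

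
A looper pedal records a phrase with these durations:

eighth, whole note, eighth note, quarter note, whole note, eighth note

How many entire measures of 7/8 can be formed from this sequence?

3

One bar of 7/8 = 7 eighth notes.
Each duration in eighth notes: eighth = 1; whole note = 8; eighth note = 1; quarter note = 2; whole note = 8; eighth note = 1.
Sum: 1 + 8 + 1 + 2 + 8 + 1 = 21.
21 ÷ 7 = 3 complete bars with 0 left over.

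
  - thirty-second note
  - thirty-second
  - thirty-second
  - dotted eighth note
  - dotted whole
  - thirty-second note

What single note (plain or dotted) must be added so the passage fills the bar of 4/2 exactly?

dotted eighth note

The bar of 4/2 = 64 thirty-second notes.
Express everything in thirty-second notes: thirty-second note = 1; thirty-second = 1; thirty-second = 1; dotted eighth note = 6; dotted whole = 48; thirty-second note = 1.
Altogether 1 + 1 + 1 + 6 + 48 + 1 = 58.
Remaining: 64 − 58 = 6 thirty-second notes, which is a dotted eighth note.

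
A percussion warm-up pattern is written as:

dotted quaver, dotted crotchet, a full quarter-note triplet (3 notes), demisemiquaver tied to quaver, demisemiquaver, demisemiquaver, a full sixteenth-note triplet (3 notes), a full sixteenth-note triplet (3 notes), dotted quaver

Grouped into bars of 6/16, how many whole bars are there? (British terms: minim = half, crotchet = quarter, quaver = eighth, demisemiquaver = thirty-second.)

4

One bar of 6/16 = 12 thirty-second notes.
Working in thirty-second notes: dotted quaver = 6; dotted crotchet = 12; a full quarter-note triplet (3 notes) (three triplet quarters span one half) = 16; demisemiquaver tied to quaver (demisemiquaver + quaver) = 5; demisemiquaver = 1; demisemiquaver = 1; a full sixteenth-note triplet (3 notes) (three triplet sixteenths span one eighth) = 4; a full sixteenth-note triplet (3 notes) (three triplet sixteenths span one eighth) = 4; dotted quaver = 6.
Sum: 6 + 12 + 16 + 5 + 1 + 1 + 4 + 4 + 6 = 55.
55 ÷ 12 = 4 complete bars with 7 left over.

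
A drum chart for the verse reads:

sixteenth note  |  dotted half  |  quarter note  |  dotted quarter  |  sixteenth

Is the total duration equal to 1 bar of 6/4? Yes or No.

One bar of 6/4 = 24 sixteenth notes.
Each duration in sixteenth notes: sixteenth note = 1; dotted half = 12; quarter note = 4; dotted quarter = 6; sixteenth = 1.
Total: 1 + 12 + 4 + 6 + 1 = 24.
24 equals 24, so the answer is Yes.

Yes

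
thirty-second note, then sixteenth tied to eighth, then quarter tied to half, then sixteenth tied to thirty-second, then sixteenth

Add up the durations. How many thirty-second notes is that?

36

Each duration in thirty-second notes: thirty-second note = 1; sixteenth tied to eighth (sixteenth + eighth) = 6; quarter tied to half (quarter + half) = 24; sixteenth tied to thirty-second (sixteenth + thirty-second) = 3; sixteenth = 2.
Sum: 1 + 6 + 24 + 3 + 2 = 36 thirty-second notes.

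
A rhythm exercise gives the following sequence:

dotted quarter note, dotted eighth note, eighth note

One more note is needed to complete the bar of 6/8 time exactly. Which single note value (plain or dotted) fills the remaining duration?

sixteenth note

The bar of 6/8 = 12 sixteenth notes.
Express everything in sixteenth notes: dotted quarter note = 6; dotted eighth note = 3; eighth note = 2.
Altogether 6 + 3 + 2 = 11.
Remaining: 12 − 11 = 1 sixteenth note, which is a sixteenth note.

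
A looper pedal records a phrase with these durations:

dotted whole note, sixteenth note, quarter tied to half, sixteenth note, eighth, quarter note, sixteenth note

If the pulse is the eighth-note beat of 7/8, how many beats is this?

One eighth-note beat = 2 sixteenth notes.
Express everything in sixteenth notes: dotted whole note = 24; sixteenth note = 1; quarter tied to half (quarter + half) = 12; sixteenth note = 1; eighth = 2; quarter note = 4; sixteenth note = 1.
Total: 24 + 1 + 12 + 1 + 2 + 4 + 1 = 45.
45 ÷ 2 = 22.5 beats.

22.5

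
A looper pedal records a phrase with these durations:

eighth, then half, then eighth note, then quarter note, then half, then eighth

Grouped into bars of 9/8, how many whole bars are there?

1

One bar of 9/8 = 9 eighth notes.
Each duration in eighth notes: eighth = 1; half = 4; eighth note = 1; quarter note = 2; half = 4; eighth = 1.
Altogether 1 + 4 + 1 + 2 + 4 + 1 = 13.
13 ÷ 9 = 1 complete bar with 4 left over.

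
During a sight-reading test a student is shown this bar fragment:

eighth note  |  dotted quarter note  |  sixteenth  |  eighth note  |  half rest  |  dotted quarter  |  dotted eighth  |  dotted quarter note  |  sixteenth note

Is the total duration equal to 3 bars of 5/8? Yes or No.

One bar of 5/8 = 10 sixteenth notes, so 3 bars = 30.
Express everything in sixteenth notes: eighth note = 2; dotted quarter note = 6; sixteenth = 1; eighth note = 2; half rest = 8; dotted quarter = 6; dotted eighth = 3; dotted quarter note = 6; sixteenth note = 1.
Sum: 2 + 6 + 1 + 2 + 8 + 6 + 3 + 6 + 1 = 35.
35 exceeds 30, so the answer is No.

No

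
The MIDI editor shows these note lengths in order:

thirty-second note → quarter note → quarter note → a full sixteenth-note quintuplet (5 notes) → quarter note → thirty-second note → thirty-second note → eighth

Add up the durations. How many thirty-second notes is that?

39

In thirty-second notes: thirty-second note = 1; quarter note = 8; quarter note = 8; a full sixteenth-note quintuplet (5 notes) (five quintuplet sixteenths span one quarter) = 8; quarter note = 8; thirty-second note = 1; thirty-second note = 1; eighth = 4.
Altogether 1 + 8 + 8 + 8 + 8 + 1 + 1 + 4 = 39 thirty-second notes.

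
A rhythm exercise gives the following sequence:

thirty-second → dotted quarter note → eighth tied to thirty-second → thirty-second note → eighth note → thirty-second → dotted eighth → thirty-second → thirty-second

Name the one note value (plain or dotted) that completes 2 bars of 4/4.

2 bars of 4/4 = 64 thirty-second notes.
Each duration in thirty-second notes: thirty-second = 1; dotted quarter note = 12; eighth tied to thirty-second (eighth + thirty-second) = 5; thirty-second note = 1; eighth note = 4; thirty-second = 1; dotted eighth = 6; thirty-second = 1; thirty-second = 1.
Total: 1 + 12 + 5 + 1 + 4 + 1 + 6 + 1 + 1 = 32.
Remaining: 64 − 32 = 32 thirty-second notes, which is a whole note.

whole note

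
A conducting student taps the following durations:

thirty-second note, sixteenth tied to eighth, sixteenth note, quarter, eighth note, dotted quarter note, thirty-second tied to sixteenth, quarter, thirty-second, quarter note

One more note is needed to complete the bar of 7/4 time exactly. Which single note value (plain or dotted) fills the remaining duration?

dotted sixteenth note

The bar of 7/4 = 56 thirty-second notes.
In thirty-second notes: thirty-second note = 1; sixteenth tied to eighth (sixteenth + eighth) = 6; sixteenth note = 2; quarter = 8; eighth note = 4; dotted quarter note = 12; thirty-second tied to sixteenth (thirty-second + sixteenth) = 3; quarter = 8; thirty-second = 1; quarter note = 8.
Adding: 1 + 6 + 2 + 8 + 4 + 12 + 3 + 8 + 1 + 8 = 53.
Remaining: 56 − 53 = 3 thirty-second notes, which is a dotted sixteenth note.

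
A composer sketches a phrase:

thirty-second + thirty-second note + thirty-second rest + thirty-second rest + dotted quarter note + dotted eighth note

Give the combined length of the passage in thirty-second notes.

Each duration in thirty-second notes: thirty-second = 1; thirty-second note = 1; thirty-second rest = 1; thirty-second rest = 1; dotted quarter note = 12; dotted eighth note = 6.
Adding: 1 + 1 + 1 + 1 + 12 + 6 = 22 thirty-second notes.

22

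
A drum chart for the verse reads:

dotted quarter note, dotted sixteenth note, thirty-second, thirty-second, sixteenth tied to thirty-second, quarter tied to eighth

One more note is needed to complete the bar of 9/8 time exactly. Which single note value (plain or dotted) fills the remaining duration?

The bar of 9/8 = 36 thirty-second notes.
In thirty-second notes: dotted quarter note = 12; dotted sixteenth note = 3; thirty-second = 1; thirty-second = 1; sixteenth tied to thirty-second (sixteenth + thirty-second) = 3; quarter tied to eighth (quarter + eighth) = 12.
Total: 12 + 3 + 1 + 1 + 3 + 12 = 32.
Remaining: 36 − 32 = 4 thirty-second notes, which is a eighth note.

eighth note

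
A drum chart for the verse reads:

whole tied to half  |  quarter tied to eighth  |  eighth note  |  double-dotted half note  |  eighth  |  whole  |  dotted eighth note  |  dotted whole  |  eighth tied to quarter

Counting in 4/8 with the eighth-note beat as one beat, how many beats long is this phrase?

48.5

One eighth-note beat = 2 sixteenth notes.
Working in sixteenth notes: whole tied to half (whole + half) = 24; quarter tied to eighth (quarter + eighth) = 6; eighth note = 2; double-dotted half note = 14; eighth = 2; whole = 16; dotted eighth note = 3; dotted whole = 24; eighth tied to quarter (eighth + quarter) = 6.
Sum: 24 + 6 + 2 + 14 + 2 + 16 + 3 + 24 + 6 = 97.
97 ÷ 2 = 48.5 beats.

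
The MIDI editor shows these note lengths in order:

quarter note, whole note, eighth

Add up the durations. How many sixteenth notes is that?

22

Express everything in sixteenth notes: quarter note = 4; whole note = 16; eighth = 2.
Altogether 4 + 16 + 2 = 22 sixteenth notes.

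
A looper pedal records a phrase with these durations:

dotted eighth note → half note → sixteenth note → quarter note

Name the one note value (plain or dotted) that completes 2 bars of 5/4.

dotted whole note

2 bars of 5/4 = 40 sixteenth notes.
Each duration in sixteenth notes: dotted eighth note = 3; half note = 8; sixteenth note = 1; quarter note = 4.
Adding: 3 + 8 + 1 + 4 = 16.
Remaining: 40 − 16 = 24 sixteenth notes, which is a dotted whole note.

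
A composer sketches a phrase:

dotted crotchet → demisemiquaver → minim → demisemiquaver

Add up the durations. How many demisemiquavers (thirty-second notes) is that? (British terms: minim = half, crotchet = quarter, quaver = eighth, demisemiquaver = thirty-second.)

Each duration in thirty-second notes: dotted crotchet = 12; demisemiquaver = 1; minim = 16; demisemiquaver = 1.
Total: 12 + 1 + 16 + 1 = 30 thirty-second notes.

30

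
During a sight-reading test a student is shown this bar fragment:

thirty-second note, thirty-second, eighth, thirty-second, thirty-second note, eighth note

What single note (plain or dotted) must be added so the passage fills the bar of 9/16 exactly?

The bar of 9/16 = 18 thirty-second notes.
Convert each value to thirty-second notes: thirty-second note = 1; thirty-second = 1; eighth = 4; thirty-second = 1; thirty-second note = 1; eighth note = 4.
Altogether 1 + 1 + 4 + 1 + 1 + 4 = 12.
Remaining: 18 − 12 = 6 thirty-second notes, which is a dotted eighth note.

dotted eighth note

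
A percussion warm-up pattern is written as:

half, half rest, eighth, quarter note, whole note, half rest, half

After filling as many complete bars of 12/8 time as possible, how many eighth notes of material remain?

3

One bar of 12/8 = 12 eighth notes.
Working in eighth notes: half = 4; half rest = 4; eighth = 1; quarter note = 2; whole note = 8; half rest = 4; half = 4.
Adding: 4 + 4 + 1 + 2 + 8 + 4 + 4 = 27.
27 ÷ 12 = 2 complete bars with 3 eighth notes remaining.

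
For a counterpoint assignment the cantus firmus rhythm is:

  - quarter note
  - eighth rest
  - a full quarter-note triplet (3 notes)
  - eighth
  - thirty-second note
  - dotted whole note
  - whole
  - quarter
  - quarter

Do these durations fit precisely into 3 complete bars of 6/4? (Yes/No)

No

One bar of 6/4 = 48 thirty-second notes, so 3 bars = 144.
Working in thirty-second notes: quarter note = 8; eighth rest = 4; a full quarter-note triplet (3 notes) (three triplet quarters span one half) = 16; eighth = 4; thirty-second note = 1; dotted whole note = 48; whole = 32; quarter = 8; quarter = 8.
Adding: 8 + 4 + 16 + 4 + 1 + 48 + 32 + 8 + 8 = 129.
129 falls short of 144, so the answer is No.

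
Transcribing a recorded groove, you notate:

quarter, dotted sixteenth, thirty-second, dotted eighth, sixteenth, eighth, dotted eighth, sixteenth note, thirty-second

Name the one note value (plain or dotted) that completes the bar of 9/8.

dotted sixteenth note

The bar of 9/8 = 36 thirty-second notes.
In thirty-second notes: quarter = 8; dotted sixteenth = 3; thirty-second = 1; dotted eighth = 6; sixteenth = 2; eighth = 4; dotted eighth = 6; sixteenth note = 2; thirty-second = 1.
Sum: 8 + 3 + 1 + 6 + 2 + 4 + 6 + 2 + 1 = 33.
Remaining: 36 − 33 = 3 thirty-second notes, which is a dotted sixteenth note.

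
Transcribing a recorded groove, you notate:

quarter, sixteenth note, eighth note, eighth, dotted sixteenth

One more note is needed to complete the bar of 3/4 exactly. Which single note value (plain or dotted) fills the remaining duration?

dotted sixteenth note

The bar of 3/4 = 24 thirty-second notes.
Each duration in thirty-second notes: quarter = 8; sixteenth note = 2; eighth note = 4; eighth = 4; dotted sixteenth = 3.
Total: 8 + 2 + 4 + 4 + 3 = 21.
Remaining: 24 − 21 = 3 thirty-second notes, which is a dotted sixteenth note.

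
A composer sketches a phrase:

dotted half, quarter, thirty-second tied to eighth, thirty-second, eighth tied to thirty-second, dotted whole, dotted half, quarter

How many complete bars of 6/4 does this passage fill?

One bar of 6/4 = 48 thirty-second notes.
Each duration in thirty-second notes: dotted half = 24; quarter = 8; thirty-second tied to eighth (thirty-second + eighth) = 5; thirty-second = 1; eighth tied to thirty-second (eighth + thirty-second) = 5; dotted whole = 48; dotted half = 24; quarter = 8.
Altogether 24 + 8 + 5 + 1 + 5 + 48 + 24 + 8 = 123.
123 ÷ 48 = 2 complete bars with 27 left over.

2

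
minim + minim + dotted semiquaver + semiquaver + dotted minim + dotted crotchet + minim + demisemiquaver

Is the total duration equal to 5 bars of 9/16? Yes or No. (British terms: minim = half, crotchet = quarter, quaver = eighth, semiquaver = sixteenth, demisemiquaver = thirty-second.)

One bar of 9/16 = 18 thirty-second notes, so 5 bars = 90.
In thirty-second notes: minim = 16; minim = 16; dotted semiquaver = 3; semiquaver = 2; dotted minim = 24; dotted crotchet = 12; minim = 16; demisemiquaver = 1.
Adding: 16 + 16 + 3 + 2 + 24 + 12 + 16 + 1 = 90.
90 equals 90, so the answer is Yes.

Yes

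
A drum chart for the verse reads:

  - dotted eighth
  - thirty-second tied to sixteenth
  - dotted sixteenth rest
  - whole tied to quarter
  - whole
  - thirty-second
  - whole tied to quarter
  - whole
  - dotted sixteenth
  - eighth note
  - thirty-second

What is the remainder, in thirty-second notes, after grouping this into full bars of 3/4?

21

One bar of 3/4 = 24 thirty-second notes.
In thirty-second notes: dotted eighth = 6; thirty-second tied to sixteenth (thirty-second + sixteenth) = 3; dotted sixteenth rest = 3; whole tied to quarter (whole + quarter) = 40; whole = 32; thirty-second = 1; whole tied to quarter (whole + quarter) = 40; whole = 32; dotted sixteenth = 3; eighth note = 4; thirty-second = 1.
Adding: 6 + 3 + 3 + 40 + 32 + 1 + 40 + 32 + 3 + 4 + 1 = 165.
165 ÷ 24 = 6 complete bars with 21 thirty-second notes remaining.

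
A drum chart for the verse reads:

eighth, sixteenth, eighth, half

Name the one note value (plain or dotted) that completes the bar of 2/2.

The bar of 2/2 = 16 sixteenth notes.
Working in sixteenth notes: eighth = 2; sixteenth = 1; eighth = 2; half = 8.
Sum: 2 + 1 + 2 + 8 = 13.
Remaining: 16 − 13 = 3 sixteenth notes, which is a dotted eighth note.

dotted eighth note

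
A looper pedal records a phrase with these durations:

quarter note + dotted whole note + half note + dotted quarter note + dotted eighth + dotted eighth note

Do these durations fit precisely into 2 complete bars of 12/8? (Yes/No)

One bar of 12/8 = 24 sixteenth notes, so 2 bars = 48.
In sixteenth notes: quarter note = 4; dotted whole note = 24; half note = 8; dotted quarter note = 6; dotted eighth = 3; dotted eighth note = 3.
Adding: 4 + 24 + 8 + 6 + 3 + 3 = 48.
48 equals 48, so the answer is Yes.

Yes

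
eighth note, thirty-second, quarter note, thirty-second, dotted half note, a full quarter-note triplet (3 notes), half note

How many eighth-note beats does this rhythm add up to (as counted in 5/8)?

17.5

One eighth-note beat = 4 thirty-second notes.
Each duration in thirty-second notes: eighth note = 4; thirty-second = 1; quarter note = 8; thirty-second = 1; dotted half note = 24; a full quarter-note triplet (3 notes) (three triplet quarters span one half) = 16; half note = 16.
Total: 4 + 1 + 8 + 1 + 24 + 16 + 16 = 70.
70 ÷ 4 = 17.5 beats.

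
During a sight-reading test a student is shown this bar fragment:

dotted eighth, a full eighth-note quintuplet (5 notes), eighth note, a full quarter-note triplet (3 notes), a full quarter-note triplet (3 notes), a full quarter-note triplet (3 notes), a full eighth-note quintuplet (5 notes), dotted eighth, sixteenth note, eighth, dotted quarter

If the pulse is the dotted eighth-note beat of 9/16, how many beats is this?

One dotted eighth-note beat = 3 sixteenth notes.
Working in sixteenth notes: dotted eighth = 3; a full eighth-note quintuplet (5 notes) (five quintuplet eighths span one half) = 8; eighth note = 2; a full quarter-note triplet (3 notes) (three triplet quarters span one half) = 8; a full quarter-note triplet (3 notes) (three triplet quarters span one half) = 8; a full quarter-note triplet (3 notes) (three triplet quarters span one half) = 8; a full eighth-note quintuplet (5 notes) (five quintuplet eighths span one half) = 8; dotted eighth = 3; sixteenth note = 1; eighth = 2; dotted quarter = 6.
Sum: 3 + 8 + 2 + 8 + 8 + 8 + 8 + 3 + 1 + 2 + 6 = 57.
57 ÷ 3 = 19 beats.

19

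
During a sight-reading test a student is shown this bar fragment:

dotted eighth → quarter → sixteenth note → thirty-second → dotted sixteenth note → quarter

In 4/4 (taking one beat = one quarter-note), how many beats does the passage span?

One quarter-note beat = 8 thirty-second notes.
Express everything in thirty-second notes: dotted eighth = 6; quarter = 8; sixteenth note = 2; thirty-second = 1; dotted sixteenth note = 3; quarter = 8.
Altogether 6 + 8 + 2 + 1 + 3 + 8 = 28.
28 ÷ 8 = 3.5 beats.

3.5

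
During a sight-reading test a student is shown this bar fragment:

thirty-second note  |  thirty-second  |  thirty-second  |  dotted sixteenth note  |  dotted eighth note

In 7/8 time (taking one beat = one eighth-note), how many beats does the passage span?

3

One eighth-note beat = 4 thirty-second notes.
Convert each value to thirty-second notes: thirty-second note = 1; thirty-second = 1; thirty-second = 1; dotted sixteenth note = 3; dotted eighth note = 6.
Total: 1 + 1 + 1 + 3 + 6 = 12.
12 ÷ 4 = 3 beats.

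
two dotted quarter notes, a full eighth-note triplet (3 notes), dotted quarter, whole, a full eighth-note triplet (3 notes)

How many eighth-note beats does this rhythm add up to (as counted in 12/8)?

21

One eighth-note beat = 2 sixteenth notes.
Express everything in sixteenth notes: dotted quarter note = 6; dotted quarter note = 6; a full eighth-note triplet (3 notes) (three triplet eighths span one quarter) = 4; dotted quarter = 6; whole = 16; a full eighth-note triplet (3 notes) (three triplet eighths span one quarter) = 4.
Adding: 6 + 6 + 4 + 6 + 16 + 4 = 42.
42 ÷ 2 = 21 beats.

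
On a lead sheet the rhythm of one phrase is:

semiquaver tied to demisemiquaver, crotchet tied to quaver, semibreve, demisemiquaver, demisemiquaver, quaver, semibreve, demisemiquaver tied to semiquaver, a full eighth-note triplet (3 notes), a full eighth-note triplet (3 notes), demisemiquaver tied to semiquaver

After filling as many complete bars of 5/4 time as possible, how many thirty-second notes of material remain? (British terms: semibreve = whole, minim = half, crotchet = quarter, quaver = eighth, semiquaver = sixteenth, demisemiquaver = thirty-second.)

One bar of 5/4 = 40 thirty-second notes.
Each duration in thirty-second notes: semiquaver tied to demisemiquaver (semiquaver + demisemiquaver) = 3; crotchet tied to quaver (crotchet + quaver) = 12; semibreve = 32; demisemiquaver = 1; demisemiquaver = 1; quaver = 4; semibreve = 32; demisemiquaver tied to semiquaver (demisemiquaver + semiquaver) = 3; a full eighth-note triplet (3 notes) (three triplet eighths span one quarter) = 8; a full eighth-note triplet (3 notes) (three triplet eighths span one quarter) = 8; demisemiquaver tied to semiquaver (demisemiquaver + semiquaver) = 3.
Sum: 3 + 12 + 32 + 1 + 1 + 4 + 32 + 3 + 8 + 8 + 3 = 107.
107 ÷ 40 = 2 complete bars with 27 thirty-second notes remaining.

27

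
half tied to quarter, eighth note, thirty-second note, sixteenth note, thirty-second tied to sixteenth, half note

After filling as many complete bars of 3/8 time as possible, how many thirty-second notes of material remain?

2

One bar of 3/8 = 12 thirty-second notes.
Express everything in thirty-second notes: half tied to quarter (half + quarter) = 24; eighth note = 4; thirty-second note = 1; sixteenth note = 2; thirty-second tied to sixteenth (thirty-second + sixteenth) = 3; half note = 16.
Total: 24 + 4 + 1 + 2 + 3 + 16 = 50.
50 ÷ 12 = 4 complete bars with 2 thirty-second notes remaining.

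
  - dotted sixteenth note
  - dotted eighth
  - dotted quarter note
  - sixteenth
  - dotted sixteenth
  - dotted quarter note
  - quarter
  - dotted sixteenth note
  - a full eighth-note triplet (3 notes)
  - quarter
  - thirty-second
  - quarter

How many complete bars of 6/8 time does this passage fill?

One bar of 6/8 = 24 thirty-second notes.
Working in thirty-second notes: dotted sixteenth note = 3; dotted eighth = 6; dotted quarter note = 12; sixteenth = 2; dotted sixteenth = 3; dotted quarter note = 12; quarter = 8; dotted sixteenth note = 3; a full eighth-note triplet (3 notes) (three triplet eighths span one quarter) = 8; quarter = 8; thirty-second = 1; quarter = 8.
Total: 3 + 6 + 12 + 2 + 3 + 12 + 8 + 3 + 8 + 8 + 1 + 8 = 74.
74 ÷ 24 = 3 complete bars with 2 left over.

3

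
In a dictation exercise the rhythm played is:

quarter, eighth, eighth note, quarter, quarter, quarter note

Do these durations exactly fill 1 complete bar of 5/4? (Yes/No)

Yes

One bar of 5/4 = 10 eighth notes.
Each duration in eighth notes: quarter = 2; eighth = 1; eighth note = 1; quarter = 2; quarter = 2; quarter note = 2.
Total: 2 + 1 + 1 + 2 + 2 + 2 = 10.
10 equals 10, so the answer is Yes.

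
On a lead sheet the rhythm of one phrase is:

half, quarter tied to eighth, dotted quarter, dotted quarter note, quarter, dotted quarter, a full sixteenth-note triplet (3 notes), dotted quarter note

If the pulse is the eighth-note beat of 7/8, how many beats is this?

22

One eighth-note beat = 2 sixteenth notes.
Convert each value to sixteenth notes: half = 8; quarter tied to eighth (quarter + eighth) = 6; dotted quarter = 6; dotted quarter note = 6; quarter = 4; dotted quarter = 6; a full sixteenth-note triplet (3 notes) (three triplet sixteenths span one eighth) = 2; dotted quarter note = 6.
Adding: 8 + 6 + 6 + 6 + 4 + 6 + 2 + 6 = 44.
44 ÷ 2 = 22 beats.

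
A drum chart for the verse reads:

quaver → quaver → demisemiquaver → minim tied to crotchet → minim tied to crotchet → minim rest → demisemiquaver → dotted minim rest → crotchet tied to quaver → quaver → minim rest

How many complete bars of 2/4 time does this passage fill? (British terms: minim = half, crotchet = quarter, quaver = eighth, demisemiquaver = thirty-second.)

8

One bar of 2/4 = 16 thirty-second notes.
In thirty-second notes: quaver = 4; quaver = 4; demisemiquaver = 1; minim tied to crotchet (minim + crotchet) = 24; minim tied to crotchet (minim + crotchet) = 24; minim rest = 16; demisemiquaver = 1; dotted minim rest = 24; crotchet tied to quaver (crotchet + quaver) = 12; quaver = 4; minim rest = 16.
Total: 4 + 4 + 1 + 24 + 24 + 16 + 1 + 24 + 12 + 4 + 16 = 130.
130 ÷ 16 = 8 complete bars with 2 left over.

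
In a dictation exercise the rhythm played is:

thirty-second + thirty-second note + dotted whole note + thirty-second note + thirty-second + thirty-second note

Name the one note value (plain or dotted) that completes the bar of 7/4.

dotted sixteenth note

The bar of 7/4 = 56 thirty-second notes.
Working in thirty-second notes: thirty-second = 1; thirty-second note = 1; dotted whole note = 48; thirty-second note = 1; thirty-second = 1; thirty-second note = 1.
Adding: 1 + 1 + 48 + 1 + 1 + 1 = 53.
Remaining: 56 − 53 = 3 thirty-second notes, which is a dotted sixteenth note.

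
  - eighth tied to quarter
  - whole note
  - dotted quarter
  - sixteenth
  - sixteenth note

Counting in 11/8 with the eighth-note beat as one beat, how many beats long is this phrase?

15

One eighth-note beat = 2 sixteenth notes.
Working in sixteenth notes: eighth tied to quarter (eighth + quarter) = 6; whole note = 16; dotted quarter = 6; sixteenth = 1; sixteenth note = 1.
Altogether 6 + 16 + 6 + 1 + 1 = 30.
30 ÷ 2 = 15 beats.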